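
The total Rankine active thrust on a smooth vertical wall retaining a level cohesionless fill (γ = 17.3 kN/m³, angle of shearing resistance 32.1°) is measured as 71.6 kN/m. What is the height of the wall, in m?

5.20 m

K_a = 0.3060. P_a = ½ K_a γ H² ⇒ H = √(2P_a/(K_a γ)).
H = √(2×71.6/(0.3060×17.3)) = 5.201 m.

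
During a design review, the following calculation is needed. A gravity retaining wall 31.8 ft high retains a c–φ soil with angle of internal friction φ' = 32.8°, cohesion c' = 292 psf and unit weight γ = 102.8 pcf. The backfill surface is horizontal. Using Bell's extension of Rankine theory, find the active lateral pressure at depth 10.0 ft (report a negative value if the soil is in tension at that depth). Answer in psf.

-12.8 psf

K_a = (1 − sin φ)/(1 + sin φ) = 0.2973.
σ_a = K_a γ z − 2c√K_a = 0.2973×102.8×10.0 − 2×292×0.5452 = -12.82 psf.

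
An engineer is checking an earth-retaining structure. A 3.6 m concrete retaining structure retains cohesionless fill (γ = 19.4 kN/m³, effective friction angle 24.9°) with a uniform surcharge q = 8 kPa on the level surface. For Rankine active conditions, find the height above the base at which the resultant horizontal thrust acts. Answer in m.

K_a = 0.4074.
Triangular part P₁ = ½K_aγH² = 51.22 at H/3 = 1.200 m; rectangular part P₂ = K_a q H = 11.73 at H/2 = 1.800 m.
ȳ = (P₁·1.200 + P₂·1.800)/(P₁+P₂) = 1.312 m.

1.31 m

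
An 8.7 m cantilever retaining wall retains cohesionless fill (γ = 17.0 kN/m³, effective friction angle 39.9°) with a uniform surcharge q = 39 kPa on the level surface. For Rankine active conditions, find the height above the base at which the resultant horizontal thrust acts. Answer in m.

K_a = 0.2184.
Triangular part P₁ = ½K_aγH² = 140.5 at H/3 = 2.900 m; rectangular part P₂ = K_a q H = 74.12 at H/2 = 4.350 m.
ȳ = (P₁·2.900 + P₂·4.350)/(P₁+P₂) = 3.401 m.

3.40 m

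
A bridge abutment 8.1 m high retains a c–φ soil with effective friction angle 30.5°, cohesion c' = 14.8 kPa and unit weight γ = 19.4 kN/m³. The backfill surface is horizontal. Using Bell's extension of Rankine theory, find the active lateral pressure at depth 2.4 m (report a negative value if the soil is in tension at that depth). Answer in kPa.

K_a = (1 − sin φ)/(1 + sin φ) = 0.3267.
σ_a = K_a γ z − 2c√K_a = 0.3267×19.4×2.4 − 2×14.8×0.5715 = -1.708 kPa.

-1.71 kPa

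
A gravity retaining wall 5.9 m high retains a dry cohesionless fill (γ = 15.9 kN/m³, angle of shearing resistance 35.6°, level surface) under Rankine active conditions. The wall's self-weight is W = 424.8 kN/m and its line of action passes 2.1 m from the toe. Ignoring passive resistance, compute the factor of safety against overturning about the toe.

K_a = tan²(45° − 35.6°/2) = 0.2641.
P_a = ½K_aγH² = 0.5×0.2641×15.9×5.9² = 73.09 kN/m, acting at H/3 = 1.967 m above the base.
Overturning moment M_o = P_a × H/3 = 73.09 × 1.967 = 143.8.
Resisting moment M_r = W × 2.1 = 424.8 × 2.1 = 892.1.
FS_overturning = M_r/M_o = 892.1/143.8 = 6.206.

6.21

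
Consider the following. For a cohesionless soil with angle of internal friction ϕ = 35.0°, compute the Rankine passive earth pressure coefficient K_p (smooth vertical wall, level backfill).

3.69

K_p = (1 + sin φ)/(1 − sin φ) = tan²(45° + 35.0°/2) = 3.690.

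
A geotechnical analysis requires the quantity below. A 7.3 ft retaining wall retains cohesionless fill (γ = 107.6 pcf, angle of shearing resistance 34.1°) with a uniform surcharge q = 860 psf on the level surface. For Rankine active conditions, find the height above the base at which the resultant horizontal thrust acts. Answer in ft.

K_a = 0.2815.
Triangular part P₁ = ½K_aγH² = 807.1 at H/3 = 2.433 ft; rectangular part P₂ = K_a q H = 1767 at H/2 = 3.650 ft.
ȳ = (P₁·2.433 + P₂·3.650)/(P₁+P₂) = 3.269 ft.

3.27 ft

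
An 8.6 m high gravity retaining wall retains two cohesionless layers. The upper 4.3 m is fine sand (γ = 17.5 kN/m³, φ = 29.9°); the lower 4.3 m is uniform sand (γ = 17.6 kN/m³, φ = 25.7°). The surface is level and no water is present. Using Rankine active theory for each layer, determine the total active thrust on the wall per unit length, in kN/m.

K_a1 = tan²(45°−29.9°/2) = 0.3347; K_a2 = tan²(45°−25.7°/2) = 0.3950.
Layer 1: σ at base = K_a1 γ₁ h₁ = 25.18 kPa; P₁ = ½×25.18×4.3 = 54.15.
Layer 2: σ_v at top = γ₁h₁ = 75.25; σ_h top = K_a2×75.25 = 29.73; σ_h base = K_a2×(75.25+17.6×4.3) = 59.62.
P₂ = ½(29.73+59.62)×4.3 = 192.1. Total P_a = 54.15+192.1 = 246.2 kN/m.

246 kN/m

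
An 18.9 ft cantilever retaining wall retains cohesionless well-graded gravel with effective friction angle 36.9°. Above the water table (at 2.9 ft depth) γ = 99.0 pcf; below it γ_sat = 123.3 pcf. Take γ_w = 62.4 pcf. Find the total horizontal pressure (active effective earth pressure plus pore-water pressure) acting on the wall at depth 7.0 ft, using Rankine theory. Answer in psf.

K_a = (1 − sin φ)/(1 + sin φ) = 0.2497.
γ' = 123.3 − 62.4 = 60.90 pcf.
Effective vertical stress at 7.0 ft: σ'_v = 99.0×2.9 + 60.90×4.10 = 536.8 psf.
σ'_h = K_a σ'_v = 0.2497 × 536.8 = 134.0 psf; u = γ_w × 4.10 = 255.8 psf.
Total σ_h = 134.0 + 255.8 = 389.9 psf.

390 psf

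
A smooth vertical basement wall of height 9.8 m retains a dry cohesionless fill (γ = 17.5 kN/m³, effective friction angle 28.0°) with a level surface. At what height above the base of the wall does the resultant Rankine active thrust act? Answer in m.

K_a = 0.3610.
The pressure distribution is triangular, so the resultant acts at H/3 above the base = 9.8/3 = 3.267 m.

3.27 m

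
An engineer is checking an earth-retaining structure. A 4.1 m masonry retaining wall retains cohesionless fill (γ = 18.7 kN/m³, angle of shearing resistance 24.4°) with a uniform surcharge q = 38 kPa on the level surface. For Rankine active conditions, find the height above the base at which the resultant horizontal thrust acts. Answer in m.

K_a = 0.4153.
Triangular part P₁ = ½K_aγH² = 65.28 at H/3 = 1.367 m; rectangular part P₂ = K_a q H = 64.71 at H/2 = 2.050 m.
ȳ = (P₁·1.367 + P₂·2.050)/(P₁+P₂) = 1.707 m.

1.71 m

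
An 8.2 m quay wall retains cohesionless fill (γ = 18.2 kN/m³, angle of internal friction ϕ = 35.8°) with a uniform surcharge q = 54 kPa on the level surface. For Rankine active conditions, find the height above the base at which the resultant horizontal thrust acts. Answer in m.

3.31 m

K_a = 0.2619.
Triangular part P₁ = ½K_aγH² = 160.2 at H/3 = 2.733 m; rectangular part P₂ = K_a q H = 116.0 at H/2 = 4.100 m.
ȳ = (P₁·2.733 + P₂·4.100)/(P₁+P₂) = 3.307 m.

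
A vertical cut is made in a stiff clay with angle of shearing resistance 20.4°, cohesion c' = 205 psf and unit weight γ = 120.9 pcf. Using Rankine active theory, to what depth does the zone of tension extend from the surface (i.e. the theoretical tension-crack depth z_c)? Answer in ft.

4.88 ft

K_a = tan²(45° − 20.4°/2) = 0.4831; √K_a = 0.6950.
The active pressure is zero where K_a γ z = 2c√K_a, so z_c = 2c/(γ√K_a) = 2×205/(120.9×0.6950) = 4.879 ft.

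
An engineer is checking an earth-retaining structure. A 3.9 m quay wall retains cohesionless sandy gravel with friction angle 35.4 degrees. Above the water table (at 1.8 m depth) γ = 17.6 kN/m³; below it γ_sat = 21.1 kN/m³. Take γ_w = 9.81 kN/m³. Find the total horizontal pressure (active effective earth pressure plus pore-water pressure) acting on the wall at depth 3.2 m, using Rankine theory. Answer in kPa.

26.4 kPa

K_a = (1 − sin φ)/(1 + sin φ) = 0.2664.
γ' = 21.1 − 9.81 = 11.29 kN/m³.
Effective vertical stress at 3.2 m: σ'_v = 17.6×1.8 + 11.29×1.40 = 47.49 kPa.
σ'_h = K_a σ'_v = 0.2664 × 47.49 = 12.65 kPa; u = γ_w × 1.40 = 13.73 kPa.
Total σ_h = 12.65 + 13.73 = 26.38 kPa.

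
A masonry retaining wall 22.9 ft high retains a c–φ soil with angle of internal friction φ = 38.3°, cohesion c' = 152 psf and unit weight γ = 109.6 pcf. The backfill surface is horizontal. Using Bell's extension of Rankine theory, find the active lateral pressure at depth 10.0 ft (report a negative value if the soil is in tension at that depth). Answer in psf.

K_a = (1 − sin φ)/(1 + sin φ) = 0.2347.
σ_a = K_a γ z − 2c√K_a = 0.2347×109.6×10.0 − 2×152×0.4845 = 110.0 psf.

110 psf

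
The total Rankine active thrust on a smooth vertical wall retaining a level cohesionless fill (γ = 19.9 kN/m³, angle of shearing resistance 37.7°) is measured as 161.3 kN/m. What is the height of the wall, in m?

8.20 m

K_a = 0.2411. P_a = ½ K_a γ H² ⇒ H = √(2P_a/(K_a γ)).
H = √(2×161.3/(0.2411×19.9)) = 8.201 m.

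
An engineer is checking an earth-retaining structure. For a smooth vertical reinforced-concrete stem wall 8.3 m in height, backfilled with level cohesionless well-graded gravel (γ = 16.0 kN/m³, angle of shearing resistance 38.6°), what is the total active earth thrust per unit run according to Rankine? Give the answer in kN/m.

K_a = tan²(45° − φ/2) = 0.2316.
P_a = ½ K_a γ H² = 0.5 × 0.2316 × 16.0 × 8.3² = 127.6 kN/m.

128 kN/m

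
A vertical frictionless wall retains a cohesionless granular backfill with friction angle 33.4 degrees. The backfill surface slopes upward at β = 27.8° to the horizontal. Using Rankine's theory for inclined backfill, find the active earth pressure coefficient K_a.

K_a = cos β · (cos β − √(cos²β − cos²φ)) / (cos β + √(cos²β − cos²φ)).
cos β = 0.8846, cos φ = 0.8348, √(cos²β − cos²φ) = 0.2924.
K_a = 0.8846 × (0.8846 − 0.2924)/(0.8846 + 0.2924) = 0.4450.

0.445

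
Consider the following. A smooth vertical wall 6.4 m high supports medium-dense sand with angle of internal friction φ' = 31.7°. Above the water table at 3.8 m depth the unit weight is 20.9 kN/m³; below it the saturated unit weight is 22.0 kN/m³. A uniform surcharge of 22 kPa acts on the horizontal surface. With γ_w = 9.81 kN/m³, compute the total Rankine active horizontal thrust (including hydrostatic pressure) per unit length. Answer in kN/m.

K_a = tan²(45° − φ/2) = 0.3111.
γ' = 22.0 − 9.81 = 12.19 kN/m³. h₂ = H − d_w = 2.6 m.
σ'_h: at surface K_a·q = 6.844; at WT K_a(q+γd_w) = 31.55; at base K_a(q+γd_w+γ'h₂) = 41.41 kPa.
P₁ = ½(6.844+31.55)×3.8 = 72.95; P₂ = ½(31.55+41.41)×2.6 = 94.84; P_w = ½γ_w h₂² = 33.16.
Total = 72.95+94.84+33.16 = 200.9 kN/m.

201 kN/m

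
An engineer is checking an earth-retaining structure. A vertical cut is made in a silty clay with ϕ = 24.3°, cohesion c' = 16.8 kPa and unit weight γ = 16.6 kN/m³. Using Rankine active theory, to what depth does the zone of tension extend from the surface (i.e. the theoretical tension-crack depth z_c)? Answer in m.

3.13 m

K_a = tan²(45° − 24.3°/2) = 0.4169; √K_a = 0.6457.
The active pressure is zero where K_a γ z = 2c√K_a, so z_c = 2c/(γ√K_a) = 2×16.8/(16.6×0.6457) = 3.135 m.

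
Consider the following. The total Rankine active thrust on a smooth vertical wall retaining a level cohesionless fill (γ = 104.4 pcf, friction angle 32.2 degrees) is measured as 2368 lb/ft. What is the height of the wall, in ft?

K_a = 0.3047. P_a = ½ K_a γ H² ⇒ H = √(2P_a/(K_a γ)).
H = √(2×2368/(0.3047×104.4)) = 12.20 ft.

12.2 ft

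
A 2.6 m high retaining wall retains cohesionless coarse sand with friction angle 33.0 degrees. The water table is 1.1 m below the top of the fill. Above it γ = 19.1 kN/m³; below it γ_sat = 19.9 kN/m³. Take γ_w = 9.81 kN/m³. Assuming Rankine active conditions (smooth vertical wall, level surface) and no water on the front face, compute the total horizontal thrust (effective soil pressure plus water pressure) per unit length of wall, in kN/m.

K_a = tan²(45° − φ/2) = 0.2948.
γ' = 19.9 − 9.81 = 10.09 kN/m³. Depth below WT = 1.5 m.
σ'_h at WT = K_a γ d_w = 6.194 kPa; at base = 6.194 + K_a γ' × 1.5 = 10.66 kPa.
P₁ (0–1.1 m) = ½×6.194×1.1 = 3.407. P₂ (1.1–2.6 m) = ½(6.194+10.66)×1.5 = 12.64.
P_w = ½ γ_w h₂² = 0.5×9.81×1.5² = 11.04. Total = 3.407+12.64+11.04 = 27.08 kN/m.

27.1 kN/m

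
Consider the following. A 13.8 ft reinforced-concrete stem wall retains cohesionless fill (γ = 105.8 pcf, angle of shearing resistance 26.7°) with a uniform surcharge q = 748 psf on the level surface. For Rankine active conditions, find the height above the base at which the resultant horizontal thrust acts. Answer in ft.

K_a = 0.3800.
Triangular part P₁ = ½K_aγH² = 3828 at H/3 = 4.600 ft; rectangular part P₂ = K_a q H = 3922 at H/2 = 6.900 ft.
ȳ = (P₁·4.600 + P₂·6.900)/(P₁+P₂) = 5.764 ft.

5.76 ft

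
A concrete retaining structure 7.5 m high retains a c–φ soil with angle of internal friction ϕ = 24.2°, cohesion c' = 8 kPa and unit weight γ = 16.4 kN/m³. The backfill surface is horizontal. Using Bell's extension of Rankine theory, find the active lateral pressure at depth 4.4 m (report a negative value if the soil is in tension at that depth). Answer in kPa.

19.8 kPa

K_a = (1 − sin φ)/(1 + sin φ) = 0.4185.
σ_a = K_a γ z − 2c√K_a = 0.4185×16.4×4.4 − 2×8×0.6469 = 19.85 kPa.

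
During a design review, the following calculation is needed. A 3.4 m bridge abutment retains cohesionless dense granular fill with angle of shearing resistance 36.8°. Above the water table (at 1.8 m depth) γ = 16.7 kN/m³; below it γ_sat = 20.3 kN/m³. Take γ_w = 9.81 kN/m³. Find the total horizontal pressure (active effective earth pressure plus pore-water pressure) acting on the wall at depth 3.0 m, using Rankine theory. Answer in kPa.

22.5 kPa

K_a = (1 − sin φ)/(1 + sin φ) = 0.2508.
γ' = 20.3 − 9.81 = 10.49 kN/m³.
Effective vertical stress at 3.0 m: σ'_v = 16.7×1.8 + 10.49×1.20 = 42.65 kPa.
σ'_h = K_a σ'_v = 0.2508 × 42.65 = 10.69 kPa; u = γ_w × 1.20 = 11.77 kPa.
Total σ_h = 10.69 + 11.77 = 22.47 kPa.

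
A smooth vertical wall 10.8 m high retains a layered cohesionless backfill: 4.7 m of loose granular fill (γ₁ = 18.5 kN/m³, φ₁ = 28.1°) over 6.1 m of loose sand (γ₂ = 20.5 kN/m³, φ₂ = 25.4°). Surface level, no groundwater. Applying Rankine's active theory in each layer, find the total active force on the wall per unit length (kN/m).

438 kN/m

K_a1 = tan²(45°−28.1°/2) = 0.3596; K_a2 = tan²(45°−25.4°/2) = 0.3996.
Layer 1: σ at base = K_a1 γ₁ h₁ = 31.27 kPa; P₁ = ½×31.27×4.7 = 73.48.
Layer 2: σ_v at top = γ₁h₁ = 86.95; σ_h top = K_a2×86.95 = 34.75; σ_h base = K_a2×(86.95+20.5×6.1) = 84.72.
P₂ = ½(34.75+84.72)×6.1 = 364.4. Total P_a = 73.48+364.4 = 437.9 kN/m.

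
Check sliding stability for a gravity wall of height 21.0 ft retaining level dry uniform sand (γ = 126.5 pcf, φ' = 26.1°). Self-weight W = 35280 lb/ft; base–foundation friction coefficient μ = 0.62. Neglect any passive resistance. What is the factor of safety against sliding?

K_a = tan²(45° − 26.1°/2) = 0.3889.
P_a = ½K_aγH² = 0.5×0.3889×126.5×21.0² = 10850 lb/ft, acting at H/3 = 7.000 ft above the base.
FS_sliding = μW / P_a = 0.62×35280 / 10850 = 2.016.

2.02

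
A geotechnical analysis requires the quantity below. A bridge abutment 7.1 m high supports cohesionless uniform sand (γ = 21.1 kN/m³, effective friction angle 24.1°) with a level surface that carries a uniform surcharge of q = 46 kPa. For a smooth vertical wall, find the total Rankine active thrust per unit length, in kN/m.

K_a = tan²(45° − φ/2) = 0.4201.
Soil triangle: ½ K_a γ H² = 0.5×0.4201×21.1×7.1² = 223.4 kN/m.
Surcharge rectangle: K_a q H = 0.4201×46×7.1 = 137.2 kN/m.
Total = 223.4 + 137.2 = 360.6 kN/m.

361 kN/m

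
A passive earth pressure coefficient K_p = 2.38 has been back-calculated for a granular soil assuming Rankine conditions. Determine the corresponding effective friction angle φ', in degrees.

24.1°

K_p = (1+sin φ)/(1−sin φ) ⇒ sin φ = (K_p − 1)/(K_p + 1) = 0.4083.
φ = arcsin(0.4083) = 24.10°.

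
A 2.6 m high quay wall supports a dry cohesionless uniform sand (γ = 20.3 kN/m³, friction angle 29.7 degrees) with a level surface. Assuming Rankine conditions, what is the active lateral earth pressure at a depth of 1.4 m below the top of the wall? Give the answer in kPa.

9.59 kPa

K_a = (1 − sin φ)/(1 + sin φ) = 0.3374.
σ_h = K_a γ z = 0.3374 × 20.3 × 1.4 = 9.588 kPa.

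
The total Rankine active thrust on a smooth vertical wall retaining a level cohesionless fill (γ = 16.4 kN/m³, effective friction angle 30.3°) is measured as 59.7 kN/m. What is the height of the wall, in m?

K_a = 0.3293. P_a = ½ K_a γ H² ⇒ H = √(2P_a/(K_a γ)).
H = √(2×59.7/(0.3293×16.4)) = 4.702 m.

4.70 m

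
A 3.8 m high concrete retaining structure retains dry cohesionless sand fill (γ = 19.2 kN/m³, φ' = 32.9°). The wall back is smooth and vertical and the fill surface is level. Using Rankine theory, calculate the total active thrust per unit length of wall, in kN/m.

41.0 kN/m

K_a = tan²(45° − φ/2) = 0.2960.
P_a = ½ K_a γ H² = 0.5 × 0.2960 × 19.2 × 3.8² = 41.04 kN/m.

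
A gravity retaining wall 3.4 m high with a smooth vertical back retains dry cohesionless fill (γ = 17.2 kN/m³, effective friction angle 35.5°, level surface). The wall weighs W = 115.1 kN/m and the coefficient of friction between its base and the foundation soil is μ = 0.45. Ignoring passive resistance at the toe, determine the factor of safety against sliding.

K_a = tan²(45° − 35.5°/2) = 0.2653.
P_a = ½K_aγH² = 0.5×0.2653×17.2×3.4² = 26.37 kN/m, acting at H/3 = 1.133 m above the base.
FS_sliding = μW / P_a = 0.45×115.1 / 26.37 = 1.964.

1.96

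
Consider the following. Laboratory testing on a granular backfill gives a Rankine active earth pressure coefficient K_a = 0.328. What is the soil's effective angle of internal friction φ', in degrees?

30.4°

K_a = tan²(45° − φ/2) ⇒ 45° − φ/2 = arctan(√0.328) = 29.80°.
φ = 2(45° − 29.80°) = 30.40°.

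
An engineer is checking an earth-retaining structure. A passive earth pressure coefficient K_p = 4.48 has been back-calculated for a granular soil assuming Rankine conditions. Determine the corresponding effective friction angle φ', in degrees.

39.4°

K_p = (1+sin φ)/(1−sin φ) ⇒ sin φ = (K_p − 1)/(K_p + 1) = 0.6350.
φ = arcsin(0.6350) = 39.42°.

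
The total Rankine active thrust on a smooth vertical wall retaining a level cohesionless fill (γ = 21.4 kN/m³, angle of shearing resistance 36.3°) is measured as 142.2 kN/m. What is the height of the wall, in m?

7.20 m

K_a = 0.2563. P_a = ½ K_a γ H² ⇒ H = √(2P_a/(K_a γ)).
H = √(2×142.2/(0.2563×21.4)) = 7.201 m.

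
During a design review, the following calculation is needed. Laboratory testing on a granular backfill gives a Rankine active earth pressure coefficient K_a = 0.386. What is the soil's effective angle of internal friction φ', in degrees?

K_a = tan²(45° − φ/2) ⇒ 45° − φ/2 = arctan(√0.386) = 31.85°.
φ = 2(45° − 31.85°) = 26.30°.

26.3°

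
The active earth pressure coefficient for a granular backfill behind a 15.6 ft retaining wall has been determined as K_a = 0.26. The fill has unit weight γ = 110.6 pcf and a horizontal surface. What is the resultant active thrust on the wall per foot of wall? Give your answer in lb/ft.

3500 lb/ft

P = ½ K_a γ H² = 0.5 × 0.26 × 110.6 × 15.6² = 3499 lb/ft.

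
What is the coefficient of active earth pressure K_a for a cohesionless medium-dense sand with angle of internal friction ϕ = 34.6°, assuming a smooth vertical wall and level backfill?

K_a = tan²(45° − φ/2) = tan²(27.70°) = 0.2756.

0.276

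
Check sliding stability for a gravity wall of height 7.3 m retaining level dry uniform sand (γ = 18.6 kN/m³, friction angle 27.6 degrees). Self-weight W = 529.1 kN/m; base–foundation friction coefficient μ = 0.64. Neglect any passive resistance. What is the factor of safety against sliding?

K_a = tan²(45° − 27.6°/2) = 0.3668.
P_a = ½K_aγH² = 0.5×0.3668×18.6×7.3² = 181.8 kN/m, acting at H/3 = 2.433 m above the base.
FS_sliding = μW / P_a = 0.64×529.1 / 181.8 = 1.863.

1.86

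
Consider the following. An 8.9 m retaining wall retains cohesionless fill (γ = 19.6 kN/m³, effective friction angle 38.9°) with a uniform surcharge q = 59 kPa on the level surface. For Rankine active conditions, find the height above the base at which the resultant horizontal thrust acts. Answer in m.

K_a = 0.2285.
Triangular part P₁ = ½K_aγH² = 177.4 at H/3 = 2.967 m; rectangular part P₂ = K_a q H = 120.0 at H/2 = 4.450 m.
ȳ = (P₁·2.967 + P₂·4.450)/(P₁+P₂) = 3.565 m.

3.57 m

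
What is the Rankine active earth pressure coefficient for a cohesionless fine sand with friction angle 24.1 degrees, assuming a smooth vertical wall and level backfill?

K_a = (1 − sin φ)/(1 + sin φ) = (1 − sin 24.1°)/(1 + sin 24.1°) = 0.4201.

0.420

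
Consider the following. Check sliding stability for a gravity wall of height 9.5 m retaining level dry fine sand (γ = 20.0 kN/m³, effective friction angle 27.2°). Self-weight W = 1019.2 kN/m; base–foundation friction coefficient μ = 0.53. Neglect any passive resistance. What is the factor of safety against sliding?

K_a = tan²(45° − 27.2°/2) = 0.3726.
P_a = ½K_aγH² = 0.5×0.3726×20.0×9.5² = 336.3 kN/m, acting at H/3 = 3.167 m above the base.
FS_sliding = μW / P_a = 0.53×1019.2 / 336.3 = 1.606.

1.61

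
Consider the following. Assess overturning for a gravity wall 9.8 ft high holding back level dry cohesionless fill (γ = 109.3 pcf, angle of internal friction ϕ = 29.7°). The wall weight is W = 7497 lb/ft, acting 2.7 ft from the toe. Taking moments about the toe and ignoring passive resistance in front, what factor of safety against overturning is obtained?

3.50

K_a = tan²(45° − 29.7°/2) = 0.3374.
P_a = ½K_aγH² = 0.5×0.3374×109.3×9.8² = 1771 lb/ft, acting at H/3 = 3.267 ft above the base.
Overturning moment M_o = P_a × H/3 = 1771 × 3.267 = 5785.
Resisting moment M_r = W × 2.7 = 7497 × 2.7 = 20240.
FS_overturning = M_r/M_o = 20240/5785 = 3.499.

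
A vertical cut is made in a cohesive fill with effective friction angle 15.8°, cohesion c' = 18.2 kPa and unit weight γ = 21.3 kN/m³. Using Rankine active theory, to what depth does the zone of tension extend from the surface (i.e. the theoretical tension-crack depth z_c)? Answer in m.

K_a = tan²(45° − 15.8°/2) = 0.5720; √K_a = 0.7563.
The active pressure is zero where K_a γ z = 2c√K_a, so z_c = 2c/(γ√K_a) = 2×18.2/(21.3×0.7563) = 2.260 m.

2.26 m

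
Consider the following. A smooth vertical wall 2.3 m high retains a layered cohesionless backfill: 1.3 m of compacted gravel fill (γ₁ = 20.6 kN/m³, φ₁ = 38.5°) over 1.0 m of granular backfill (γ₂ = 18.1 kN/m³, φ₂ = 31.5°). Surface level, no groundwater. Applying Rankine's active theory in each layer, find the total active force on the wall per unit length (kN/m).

K_a1 = tan²(45°−38.5°/2) = 0.2327; K_a2 = tan²(45°−31.5°/2) = 0.3136.
Layer 1: σ at base = K_a1 γ₁ h₁ = 6.230 kPa; P₁ = ½×6.230×1.3 = 4.050.
Layer 2: σ_v at top = γ₁h₁ = 26.78; σ_h top = K_a2×26.78 = 8.399; σ_h base = K_a2×(26.78+18.1×1.0) = 14.08.
P₂ = ½(8.399+14.08)×1.0 = 11.24. Total P_a = 4.050+11.24 = 15.29 kN/m.

15.3 kN/m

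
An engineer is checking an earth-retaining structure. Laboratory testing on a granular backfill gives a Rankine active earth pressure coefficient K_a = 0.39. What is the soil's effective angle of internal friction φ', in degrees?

K_a = tan²(45° − φ/2) ⇒ 45° − φ/2 = arctan(√0.39) = 31.98°.
φ = 2(45° − 31.98°) = 26.03°.

26.0°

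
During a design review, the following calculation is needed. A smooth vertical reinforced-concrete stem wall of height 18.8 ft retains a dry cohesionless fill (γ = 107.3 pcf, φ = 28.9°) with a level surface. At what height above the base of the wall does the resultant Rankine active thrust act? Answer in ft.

K_a = 0.3484.
The pressure distribution is triangular, so the resultant acts at H/3 above the base = 18.8/3 = 6.267 ft.

6.27 ft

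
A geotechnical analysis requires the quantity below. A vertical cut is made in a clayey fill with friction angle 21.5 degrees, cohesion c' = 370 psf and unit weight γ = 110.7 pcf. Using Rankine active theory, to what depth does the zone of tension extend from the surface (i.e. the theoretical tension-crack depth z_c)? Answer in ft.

9.82 ft

K_a = tan²(45° − 21.5°/2) = 0.4636; √K_a = 0.6809.
The active pressure is zero where K_a γ z = 2c√K_a, so z_c = 2c/(γ√K_a) = 2×370/(110.7×0.6809) = 9.818 ft.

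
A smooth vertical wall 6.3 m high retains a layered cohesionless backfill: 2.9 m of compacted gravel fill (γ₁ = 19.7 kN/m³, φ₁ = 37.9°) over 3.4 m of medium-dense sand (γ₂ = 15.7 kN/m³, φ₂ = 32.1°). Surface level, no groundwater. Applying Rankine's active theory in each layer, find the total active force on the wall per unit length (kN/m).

107 kN/m

K_a1 = tan²(45°−37.9°/2) = 0.2389; K_a2 = tan²(45°−32.1°/2) = 0.3060.
Layer 1: σ at base = K_a1 γ₁ h₁ = 13.65 kPa; P₁ = ½×13.65×2.9 = 19.79.
Layer 2: σ_v at top = γ₁h₁ = 57.13; σ_h top = K_a2×57.13 = 17.48; σ_h base = K_a2×(57.13+15.7×3.4) = 33.82.
P₂ = ½(17.48+33.82)×3.4 = 87.21. Total P_a = 19.79+87.21 = 107.0 kN/m.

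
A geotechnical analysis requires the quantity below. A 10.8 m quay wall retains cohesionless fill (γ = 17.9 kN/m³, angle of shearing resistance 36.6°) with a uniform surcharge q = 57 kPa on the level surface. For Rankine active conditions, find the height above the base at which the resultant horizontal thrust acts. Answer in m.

4.27 m

K_a = 0.2530.
Triangular part P₁ = ½K_aγH² = 264.1 at H/3 = 3.600 m; rectangular part P₂ = K_a q H = 155.7 at H/2 = 5.400 m.
ȳ = (P₁·3.600 + P₂·5.400)/(P₁+P₂) = 4.268 m.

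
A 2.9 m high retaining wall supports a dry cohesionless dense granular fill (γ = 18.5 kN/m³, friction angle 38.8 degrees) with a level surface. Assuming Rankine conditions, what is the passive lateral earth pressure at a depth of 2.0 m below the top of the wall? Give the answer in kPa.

161 kPa

K_p = (1 + sin φ)/(1 − sin φ) = 4.356.
σ_h = K_p γ z = 4.356 × 18.5 × 2.0 = 161.2 kPa.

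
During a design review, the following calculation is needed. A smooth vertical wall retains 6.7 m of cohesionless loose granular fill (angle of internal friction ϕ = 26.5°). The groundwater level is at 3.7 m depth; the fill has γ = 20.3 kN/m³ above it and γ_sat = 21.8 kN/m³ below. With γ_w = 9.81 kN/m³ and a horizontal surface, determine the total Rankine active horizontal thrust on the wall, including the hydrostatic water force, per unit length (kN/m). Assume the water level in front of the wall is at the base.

204 kN/m

K_a = tan²(45° − φ/2) = 0.3829.
γ' = 21.8 − 9.81 = 11.99 kN/m³. Depth below WT = 3.0 m.
σ'_h at WT = K_a γ d_w = 28.76 kPa; at base = 28.76 + K_a γ' × 3.0 = 42.54 kPa.
P₁ (0–3.7 m) = ½×28.76×3.7 = 53.21. P₂ (3.7–6.7 m) = ½(28.76+42.54)×3.0 = 106.9.
P_w = ½ γ_w h₂² = 0.5×9.81×3.0² = 44.14. Total = 53.21+106.9+44.14 = 204.3 kN/m.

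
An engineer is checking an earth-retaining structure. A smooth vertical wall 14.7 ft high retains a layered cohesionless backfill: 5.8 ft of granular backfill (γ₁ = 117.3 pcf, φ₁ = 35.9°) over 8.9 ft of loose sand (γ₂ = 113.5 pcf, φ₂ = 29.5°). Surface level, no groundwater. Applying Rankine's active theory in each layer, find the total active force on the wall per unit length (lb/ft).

K_a1 = tan²(45°−35.9°/2) = 0.2607; K_a2 = tan²(45°−29.5°/2) = 0.3401.
Layer 1: σ at base = K_a1 γ₁ h₁ = 177.4 psf; P₁ = ½×177.4×5.8 = 514.4.
Layer 2: σ_v at top = γ₁h₁ = 680.3; σ_h top = K_a2×680.3 = 231.4; σ_h base = K_a2×(680.3+113.5×8.9) = 574.9.
P₂ = ½(231.4+574.9)×8.9 = 3588. Total P_a = 514.4+3588 = 4103 lb/ft.

4100 lb/ft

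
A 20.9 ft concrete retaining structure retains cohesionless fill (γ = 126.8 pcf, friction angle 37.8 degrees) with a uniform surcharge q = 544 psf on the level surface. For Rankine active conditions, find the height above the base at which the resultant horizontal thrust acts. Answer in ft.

7.98 ft

K_a = 0.2400.
Triangular part P₁ = ½K_aγH² = 6646 at H/3 = 6.967 ft; rectangular part P₂ = K_a q H = 2729 at H/2 = 10.45 ft.
ȳ = (P₁·6.967 + P₂·10.45)/(P₁+P₂) = 7.981 ft.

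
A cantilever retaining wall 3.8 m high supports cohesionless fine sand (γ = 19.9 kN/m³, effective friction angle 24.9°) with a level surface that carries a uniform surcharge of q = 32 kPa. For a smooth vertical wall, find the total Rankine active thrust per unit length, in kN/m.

K_a = tan²(45° − φ/2) = 0.4074.
Soil triangle: ½ K_a γ H² = 0.5×0.4074×19.9×3.8² = 58.54 kN/m.
Surcharge rectangle: K_a q H = 0.4074×32×3.8 = 49.54 kN/m.
Total = 58.54 + 49.54 = 108.1 kN/m.

108 kN/m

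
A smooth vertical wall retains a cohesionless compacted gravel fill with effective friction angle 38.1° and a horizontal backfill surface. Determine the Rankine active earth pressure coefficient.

0.237

K_a = (1 − sin φ)/(1 + sin φ) = (1 − sin 38.1°)/(1 + sin 38.1°) = 0.2368.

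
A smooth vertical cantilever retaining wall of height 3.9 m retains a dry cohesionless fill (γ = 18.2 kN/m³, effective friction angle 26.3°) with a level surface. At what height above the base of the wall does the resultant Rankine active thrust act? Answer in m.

K_a = 0.3859.
The pressure distribution is triangular, so the resultant acts at H/3 above the base = 3.9/3 = 1.300 m.

1.30 m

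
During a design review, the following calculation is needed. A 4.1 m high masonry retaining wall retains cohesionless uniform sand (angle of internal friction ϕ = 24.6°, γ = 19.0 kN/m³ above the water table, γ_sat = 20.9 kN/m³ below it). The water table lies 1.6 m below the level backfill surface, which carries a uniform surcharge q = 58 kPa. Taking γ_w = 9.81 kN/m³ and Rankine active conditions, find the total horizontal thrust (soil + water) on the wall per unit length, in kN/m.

184 kN/m

K_a = tan²(45° − φ/2) = 0.4121.
γ' = 20.9 − 9.81 = 11.09 kN/m³. h₂ = H − d_w = 2.5 m.
σ'_h: at surface K_a·q = 23.90; at WT K_a(q+γd_w) = 36.43; at base K_a(q+γd_w+γ'h₂) = 47.86 kPa.
P₁ = ½(23.90+36.43)×1.6 = 48.27; P₂ = ½(36.43+47.86)×2.5 = 105.4; P_w = ½γ_w h₂² = 30.66.
Total = 48.27+105.4+30.66 = 184.3 kN/m.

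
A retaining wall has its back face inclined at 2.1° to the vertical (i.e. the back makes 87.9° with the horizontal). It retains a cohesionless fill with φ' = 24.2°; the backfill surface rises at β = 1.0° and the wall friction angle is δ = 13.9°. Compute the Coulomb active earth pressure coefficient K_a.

K_a = sin²(α+φ) / [sin²α · sin(α−δ) · (1 + √{sin(φ+δ)sin(φ−β) / (sin(α−δ)sin(α+β))})²].
With α = 87.9°, φ = 24.2°, δ = 13.9°, β = 1.0°: K_a = 0.3959.

0.396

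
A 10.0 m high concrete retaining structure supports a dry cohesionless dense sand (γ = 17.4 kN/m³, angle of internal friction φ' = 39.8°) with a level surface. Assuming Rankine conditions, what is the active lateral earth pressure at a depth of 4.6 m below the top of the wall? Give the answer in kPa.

17.6 kPa

K_a = (1 − sin φ)/(1 + sin φ) = 0.2194.
σ_h = K_a γ z = 0.2194 × 17.4 × 4.6 = 17.56 kPa.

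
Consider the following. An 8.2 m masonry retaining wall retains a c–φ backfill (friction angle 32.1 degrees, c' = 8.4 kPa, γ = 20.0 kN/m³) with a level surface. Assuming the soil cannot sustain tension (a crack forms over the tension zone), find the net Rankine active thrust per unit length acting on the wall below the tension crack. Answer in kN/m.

137 kN/m

K_a = 0.3060; √K_a = 0.5532.
Tension-crack depth z_c = 2c/(γ√K_a) = 2×8.4/(20.0×0.5532) = 1.519 m.
σ_a at base = K_a γ H − 2c√K_a = 0.3060×20.0×8.2 − 2×8.4×0.5532 = 40.89 kPa.
P_a = ½ × 40.89 × (H − z_c) = 0.5×40.89×6.681 = 136.6 kN/m.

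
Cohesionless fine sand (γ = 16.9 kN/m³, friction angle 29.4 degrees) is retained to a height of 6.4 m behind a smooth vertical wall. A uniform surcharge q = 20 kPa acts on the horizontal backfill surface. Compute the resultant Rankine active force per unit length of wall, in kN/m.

K_a = tan²(45° − φ/2) = 0.3415.
Soil triangle: ½ K_a γ H² = 0.5×0.3415×16.9×6.4² = 118.2 kN/m.
Surcharge rectangle: K_a q H = 0.3415×20×6.4 = 43.71 kN/m.
Total = 118.2 + 43.71 = 161.9 kN/m.

162 kN/m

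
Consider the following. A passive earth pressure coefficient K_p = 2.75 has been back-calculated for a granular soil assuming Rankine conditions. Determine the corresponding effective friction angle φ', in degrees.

27.8°

K_p = (1+sin φ)/(1−sin φ) ⇒ sin φ = (K_p − 1)/(K_p + 1) = 0.4667.
φ = arcsin(0.4667) = 27.82°.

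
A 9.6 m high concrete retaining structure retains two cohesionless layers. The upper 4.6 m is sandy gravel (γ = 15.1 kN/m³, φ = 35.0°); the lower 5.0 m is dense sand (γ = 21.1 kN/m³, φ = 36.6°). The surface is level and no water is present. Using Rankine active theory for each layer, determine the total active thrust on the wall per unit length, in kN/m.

K_a1 = tan²(45°−35.0°/2) = 0.2710; K_a2 = tan²(45°−36.6°/2) = 0.2530.
Layer 1: σ at base = K_a1 γ₁ h₁ = 18.82 kPa; P₁ = ½×18.82×4.6 = 43.29.
Layer 2: σ_v at top = γ₁h₁ = 69.46; σ_h top = K_a2×69.46 = 17.57; σ_h base = K_a2×(69.46+21.1×5.0) = 44.26.
P₂ = ½(17.57+44.26)×5.0 = 154.6. Total P_a = 43.29+154.6 = 197.9 kN/m.

198 kN/m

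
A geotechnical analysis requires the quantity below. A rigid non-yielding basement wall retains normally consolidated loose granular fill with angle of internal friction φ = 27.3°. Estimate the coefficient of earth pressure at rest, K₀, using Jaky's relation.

K₀ = 1 − sin φ' = 1 − sin 27.3° = 0.5414.

0.541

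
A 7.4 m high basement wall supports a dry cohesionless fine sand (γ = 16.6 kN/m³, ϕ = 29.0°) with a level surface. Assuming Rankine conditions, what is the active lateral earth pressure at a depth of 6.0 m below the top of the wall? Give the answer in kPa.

34.6 kPa

K_a = (1 − sin φ)/(1 + sin φ) = 0.3470.
σ_h = K_a γ z = 0.3470 × 16.6 × 6.0 = 34.56 kPa.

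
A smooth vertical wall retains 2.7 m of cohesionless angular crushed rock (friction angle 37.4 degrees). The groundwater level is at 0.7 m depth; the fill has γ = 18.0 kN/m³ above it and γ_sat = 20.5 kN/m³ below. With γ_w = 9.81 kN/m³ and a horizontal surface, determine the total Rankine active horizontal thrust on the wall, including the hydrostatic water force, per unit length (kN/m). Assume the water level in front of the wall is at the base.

K_a = tan²(45° − φ/2) = 0.2443.
γ' = 20.5 − 9.81 = 10.69 kN/m³. Depth below WT = 2.0 m.
σ'_h at WT = K_a γ d_w = 3.078 kPa; at base = 3.078 + K_a γ' × 2.0 = 8.300 kPa.
P₁ (0–0.7 m) = ½×3.078×0.7 = 1.077. P₂ (0.7–2.7 m) = ½(3.078+8.300)×2.0 = 11.38.
P_w = ½ γ_w h₂² = 0.5×9.81×2.0² = 19.62. Total = 1.077+11.38+19.62 = 32.08 kN/m.

32.1 kN/m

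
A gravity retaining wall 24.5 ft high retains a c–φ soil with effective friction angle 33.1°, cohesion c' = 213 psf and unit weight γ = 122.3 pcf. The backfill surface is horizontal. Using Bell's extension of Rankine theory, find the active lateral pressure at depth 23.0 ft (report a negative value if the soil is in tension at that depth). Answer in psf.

K_a = (1 − sin φ)/(1 + sin φ) = 0.2936.
σ_a = K_a γ z − 2c√K_a = 0.2936×122.3×23.0 − 2×213×0.5418 = 595.0 psf.

595 psf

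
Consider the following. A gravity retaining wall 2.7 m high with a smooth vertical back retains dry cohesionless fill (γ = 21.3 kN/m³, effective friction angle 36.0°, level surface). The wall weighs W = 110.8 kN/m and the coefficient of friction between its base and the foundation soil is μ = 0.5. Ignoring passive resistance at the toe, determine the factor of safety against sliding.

2.75

K_a = tan²(45° − 36.0°/2) = 0.2596.
P_a = ½K_aγH² = 0.5×0.2596×21.3×2.7² = 20.16 kN/m, acting at H/3 = 0.9000 m above the base.
FS_sliding = μW / P_a = 0.5×110.8 / 20.16 = 2.749.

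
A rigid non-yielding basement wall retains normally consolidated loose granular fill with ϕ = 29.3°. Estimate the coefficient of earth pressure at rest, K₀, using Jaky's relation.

0.511

K₀ = 1 − sin φ' = 1 − sin 29.3° = 0.5106.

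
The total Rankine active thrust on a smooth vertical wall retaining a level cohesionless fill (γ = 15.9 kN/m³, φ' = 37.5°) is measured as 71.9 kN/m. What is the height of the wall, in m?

K_a = 0.2432. P_a = ½ K_a γ H² ⇒ H = √(2P_a/(K_a γ)).
H = √(2×71.9/(0.2432×15.9)) = 6.098 m.

6.10 m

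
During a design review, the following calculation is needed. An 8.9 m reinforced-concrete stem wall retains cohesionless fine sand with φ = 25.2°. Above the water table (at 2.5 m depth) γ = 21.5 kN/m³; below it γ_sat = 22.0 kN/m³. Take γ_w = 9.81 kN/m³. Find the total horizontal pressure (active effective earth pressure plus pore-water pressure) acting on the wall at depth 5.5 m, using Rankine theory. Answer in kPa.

K_a = (1 − sin φ)/(1 + sin φ) = 0.4027.
γ' = 22.0 − 9.81 = 12.19 kN/m³.
Effective vertical stress at 5.5 m: σ'_v = 21.5×2.5 + 12.19×3.00 = 90.32 kPa.
σ'_h = K_a σ'_v = 0.4027 × 90.32 = 36.38 kPa; u = γ_w × 3.00 = 29.43 kPa.
Total σ_h = 36.38 + 29.43 = 65.81 kPa.

65.8 kPa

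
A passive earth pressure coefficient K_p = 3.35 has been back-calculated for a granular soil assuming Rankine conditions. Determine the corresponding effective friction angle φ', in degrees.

K_p = (1+sin φ)/(1−sin φ) ⇒ sin φ = (K_p − 1)/(K_p + 1) = 0.5402.
φ = arcsin(0.5402) = 32.70°.

32.7°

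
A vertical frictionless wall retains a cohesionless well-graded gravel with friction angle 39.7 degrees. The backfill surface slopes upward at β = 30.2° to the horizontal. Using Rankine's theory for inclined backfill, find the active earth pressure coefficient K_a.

0.323

K_a = cos β · (cos β − √(cos²β − cos²φ)) / (cos β + √(cos²β − cos²φ)).
cos β = 0.8643, cos φ = 0.7694, √(cos²β − cos²φ) = 0.3937.
K_a = 0.8643 × (0.8643 − 0.3937)/(0.8643 + 0.3937) = 0.3233.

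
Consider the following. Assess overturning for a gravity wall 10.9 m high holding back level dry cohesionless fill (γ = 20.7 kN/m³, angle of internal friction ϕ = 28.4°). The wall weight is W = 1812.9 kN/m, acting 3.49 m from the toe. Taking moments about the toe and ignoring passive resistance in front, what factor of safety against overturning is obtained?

3.99

K_a = tan²(45° − 28.4°/2) = 0.3554.
P_a = ½K_aγH² = 0.5×0.3554×20.7×10.9² = 437.0 kN/m, acting at H/3 = 3.633 m above the base.
Overturning moment M_o = P_a × H/3 = 437.0 × 3.633 = 1588.
Resisting moment M_r = W × 3.49 = 1812.9 × 3.49 = 6327.
FS_overturning = M_r/M_o = 6327/1588 = 3.985.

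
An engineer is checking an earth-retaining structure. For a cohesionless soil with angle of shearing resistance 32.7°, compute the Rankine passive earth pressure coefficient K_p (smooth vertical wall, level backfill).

3.35

K_p = (1 + sin φ)/(1 − sin φ) = tan²(45° + 32.7°/2) = 3.350.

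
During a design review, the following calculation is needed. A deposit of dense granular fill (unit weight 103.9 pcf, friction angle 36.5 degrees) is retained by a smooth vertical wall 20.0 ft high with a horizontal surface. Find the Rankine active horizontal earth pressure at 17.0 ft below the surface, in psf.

449 psf

K_a = (1 − sin φ)/(1 + sin φ) = 0.2541.
σ_h = K_a γ z = 0.2541 × 103.9 × 17.0 = 448.7 psf.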